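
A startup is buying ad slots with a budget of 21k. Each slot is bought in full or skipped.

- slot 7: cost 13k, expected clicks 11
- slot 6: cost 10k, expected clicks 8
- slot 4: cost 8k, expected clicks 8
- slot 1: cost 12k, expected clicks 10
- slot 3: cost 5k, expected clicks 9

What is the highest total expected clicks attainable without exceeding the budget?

20

Take slot 7 and slot 3: cost 13 + 5 = 18 ≤ 21, expected clicks 11 + 9 = 20.
No other feasible combination does better.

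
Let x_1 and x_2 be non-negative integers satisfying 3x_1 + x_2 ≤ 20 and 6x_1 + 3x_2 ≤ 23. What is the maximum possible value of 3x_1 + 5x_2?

35

(x_1,x_2)=(0,7): 3·0+1·7=7≤20, 6·0+3·7=21≤23, objective 35.
(x_1,x_2)=(0,6): 3·0+1·6=6≤20, 6·0+3·6=18≤23, objective 30.
Maximum is 35 at (x_1,x_2)=(0,7).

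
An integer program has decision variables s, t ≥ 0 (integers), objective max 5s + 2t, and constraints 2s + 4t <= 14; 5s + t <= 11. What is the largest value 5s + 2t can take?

The continuous relaxation peaks at (1.67, 2.67) with value 13.67; rounding to a feasible lattice point costs some objective.
(s,t)=(2,1): 2·2+4·1=8≤14, 5·2+1·1=11≤11, objective 12.
(s,t)=(1,3): 2·1+4·3=14≤14, 5·1+1·3=8≤11, objective 11.
(s,t)=(2,0): 2·2+4·0=4≤14, 5·2+1·0=10≤11, objective 10.
No feasible integer point exceeds 12.

12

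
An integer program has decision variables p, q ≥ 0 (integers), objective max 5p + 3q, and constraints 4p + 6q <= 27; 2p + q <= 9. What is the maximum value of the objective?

23

The continuous relaxation peaks at (3.38, 2.25) with value 23.62; rounding to a feasible lattice point costs some objective.
(p,q)=(4,1): 4·4+6·1=22≤27, 2·4+1·1=9≤9, objective 23.
(p,q)=(3,2): 4·3+6·2=24≤27, 2·3+1·2=8≤9, objective 21.
(p,q)=(4,0): 4·4+6·0=16≤27, 2·4+1·0=8≤9, objective 20.
(p,q)=(2,3): 4·2+6·3=26≤27, 2·2+1·3=7≤9, objective 19.
The best lattice point is (4,1), giving 23.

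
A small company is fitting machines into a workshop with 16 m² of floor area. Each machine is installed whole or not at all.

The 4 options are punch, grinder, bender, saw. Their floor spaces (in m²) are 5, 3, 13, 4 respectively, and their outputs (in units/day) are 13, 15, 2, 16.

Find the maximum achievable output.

44

Allowing fractional choices, the relaxed optimum would be about 44.6, but machines are indivisible.
punch + grinder + saw: floor space 5 + 3 + 4 = 12 ≤ 16, output 13 + 15 + 16 = 44.
grinder + saw: floor space 3 + 4 = 7 ≤ 16, output 15 + 16 = 31.
punch + saw: floor space 5 + 4 = 9 ≤ 16, output 13 + 16 = 29.
Best is punch, grinder, and saw with total output 44.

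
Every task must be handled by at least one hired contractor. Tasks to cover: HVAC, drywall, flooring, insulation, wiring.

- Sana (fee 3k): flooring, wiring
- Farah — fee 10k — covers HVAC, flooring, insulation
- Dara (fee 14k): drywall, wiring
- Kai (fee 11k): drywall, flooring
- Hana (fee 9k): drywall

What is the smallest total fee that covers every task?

Choose Sana, Farah, and Hana: together they cover HVAC, drywall, flooring, insulation, wiring — every task.
Total fee: 3 + 10 + 9 = 22.
No cover costs less than 22.

22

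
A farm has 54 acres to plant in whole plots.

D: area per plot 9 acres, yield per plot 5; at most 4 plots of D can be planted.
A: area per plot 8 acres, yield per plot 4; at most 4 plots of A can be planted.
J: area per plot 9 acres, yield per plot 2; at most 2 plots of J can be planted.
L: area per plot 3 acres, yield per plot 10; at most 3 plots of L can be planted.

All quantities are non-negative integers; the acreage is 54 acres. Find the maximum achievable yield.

54

4×D, 1×A, and 3×L: area 53 ≤ 54, yield 4·5 + 1·4 + 3·10 = 54.
3×D, 2×A, and 3×L: area 52 ≤ 54, yield 3·5 + 2·4 + 3·10 = 53.
Best is 54.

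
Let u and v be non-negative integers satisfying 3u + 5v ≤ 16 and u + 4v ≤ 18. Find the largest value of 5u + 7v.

25

Relaxing integrality, the LP optimum is 26.67 at (u,v) = (5.33, 0), which is not an integer point.
(u,v)=(5,0): 3·5+5·0=15≤16, 1·5+4·0=5≤18, objective 25.
(u,v)=(4,0): 3·4+5·0=12≤16, 1·4+4·0=4≤18, objective 20.
Maximum is 25 at (u,v)=(5,0).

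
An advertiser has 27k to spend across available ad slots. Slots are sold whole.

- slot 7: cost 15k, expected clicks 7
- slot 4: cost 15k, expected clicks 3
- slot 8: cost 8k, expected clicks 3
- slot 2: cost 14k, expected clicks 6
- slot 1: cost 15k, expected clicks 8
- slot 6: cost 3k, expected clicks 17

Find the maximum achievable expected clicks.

slot 7 + slot 8 + slot 6: cost 15 + 8 + 3 = 26 ≤ 27, expected clicks 7 + 3 + 17 = 27.
slot 8 + slot 1 + slot 6: cost 8 + 15 + 3 = 26 ≤ 27, expected clicks 3 + 8 + 17 = 28.
slot 8 + slot 2 + slot 6: cost 8 + 14 + 3 = 25 ≤ 27, expected clicks 3 + 6 + 17 = 26.
Best is slot 8, slot 1, and slot 6 with total expected clicks 28.

28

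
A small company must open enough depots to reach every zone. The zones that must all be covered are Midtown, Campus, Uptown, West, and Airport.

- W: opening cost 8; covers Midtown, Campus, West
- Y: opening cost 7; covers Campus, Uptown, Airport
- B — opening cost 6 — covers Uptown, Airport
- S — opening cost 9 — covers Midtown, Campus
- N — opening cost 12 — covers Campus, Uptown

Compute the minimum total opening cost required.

This is an integer covering problem.
The greedy cost-per-new-zone heuristic would pick Y and W for 15, but a cheaper cover exists.
Choose W and B: together they cover Midtown, Campus, Uptown, West, Airport — every zone.
Total opening cost: 8 + 6 = 14.
No cover costs less than 14.

14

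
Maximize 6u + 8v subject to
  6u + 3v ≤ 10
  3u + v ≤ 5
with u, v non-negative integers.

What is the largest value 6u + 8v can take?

Relaxing integrality, the LP optimum is 26.67 at (u,v) = (0, 3.33), which is not an integer point.
(u,v)=(0,3) is feasible, giving 24.
(u,v)=(0,2) is feasible, giving 16.
No feasible integer point exceeds 24.

24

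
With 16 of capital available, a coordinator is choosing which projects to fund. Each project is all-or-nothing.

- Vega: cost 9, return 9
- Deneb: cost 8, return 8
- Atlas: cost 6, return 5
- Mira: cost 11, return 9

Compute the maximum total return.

14

Take Vega and Atlas: cost 9 + 6 = 15 ≤ 16, return 9 + 5 = 14.
No other feasible combination does better.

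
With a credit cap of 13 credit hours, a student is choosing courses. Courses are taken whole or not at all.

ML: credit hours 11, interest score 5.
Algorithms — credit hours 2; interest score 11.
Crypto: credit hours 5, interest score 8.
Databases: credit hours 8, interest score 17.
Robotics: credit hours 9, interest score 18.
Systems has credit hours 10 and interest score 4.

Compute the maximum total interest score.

Algorithms + Robotics: credit hours 2 + 9 = 11 ≤ 13, interest score 11 + 18 = 29.
Crypto + Databases: credit hours 5 + 8 = 13 ≤ 13, interest score 8 + 17 = 25.
Algorithms + Databases: credit hours 2 + 8 = 10 ≤ 13, interest score 11 + 17 = 28.
Best is Algorithms and Robotics with total interest score 29.

29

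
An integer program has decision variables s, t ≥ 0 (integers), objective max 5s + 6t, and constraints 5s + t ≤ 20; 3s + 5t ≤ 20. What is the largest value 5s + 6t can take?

(s,t)=(3,2) is feasible, giving 27.
(s,t)=(2,2) is feasible, giving 22.
No feasible integer point exceeds 27.

27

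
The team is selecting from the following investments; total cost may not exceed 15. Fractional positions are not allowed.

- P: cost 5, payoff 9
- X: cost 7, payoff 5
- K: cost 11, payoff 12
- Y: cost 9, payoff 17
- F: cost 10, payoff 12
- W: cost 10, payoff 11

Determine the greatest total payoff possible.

26

Take P and Y: cost 5 + 9 = 14 ≤ 15, payoff 9 + 17 = 26.
No other feasible combination does better.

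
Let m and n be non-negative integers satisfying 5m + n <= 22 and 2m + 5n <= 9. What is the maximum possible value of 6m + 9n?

The continuous relaxation peaks at (4.39, 0.0435) with value 26.74; rounding to a feasible lattice point costs some objective.
(m,n)=(4,0): 5·4+1·0=20≤22, 2·4+5·0=8≤9, objective 24.
(m,n)=(3,0): 5·3+1·0=15≤22, 2·3+5·0=6≤9, objective 18.
No feasible integer point exceeds 24.

24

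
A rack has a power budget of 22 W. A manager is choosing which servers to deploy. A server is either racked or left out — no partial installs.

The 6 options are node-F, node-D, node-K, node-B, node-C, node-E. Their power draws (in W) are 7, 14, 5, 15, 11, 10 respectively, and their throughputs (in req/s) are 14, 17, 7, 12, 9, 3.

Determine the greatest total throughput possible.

Allowing fractional choices, the relaxed optimum would be about 33.1, but servers are indivisible.
node-D + node-K: power draw 14 + 5 = 19 ≤ 22, throughput 17 + 7 = 24.
node-F + node-D: power draw 7 + 14 = 21 ≤ 22, throughput 14 + 17 = 31.
node-F + node-B: power draw 7 + 15 = 22 ≤ 22, throughput 14 + 12 = 26.
Best is node-F and node-D with total throughput 31.

31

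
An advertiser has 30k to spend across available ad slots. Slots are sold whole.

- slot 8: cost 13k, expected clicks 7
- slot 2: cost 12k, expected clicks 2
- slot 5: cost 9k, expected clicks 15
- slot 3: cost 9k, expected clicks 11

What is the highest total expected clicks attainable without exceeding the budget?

Treat it as a binary knapsack problem.
slot 2 + slot 5 + slot 3: cost 12 + 9 + 9 = 30 ≤ 30, expected clicks 2 + 15 + 11 = 28.
slot 5 + slot 3: cost 9 + 9 = 18 ≤ 30, expected clicks 15 + 11 = 26.
Best is slot 2, slot 5, and slot 3 with total expected clicks 28.

28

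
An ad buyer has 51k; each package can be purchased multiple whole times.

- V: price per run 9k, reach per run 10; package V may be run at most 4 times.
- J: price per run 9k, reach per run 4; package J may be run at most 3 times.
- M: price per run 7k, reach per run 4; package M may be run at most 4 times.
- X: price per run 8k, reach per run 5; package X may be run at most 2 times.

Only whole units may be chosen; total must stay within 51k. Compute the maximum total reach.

V has the best ratio (10/9); taking only V gives at most 4×10 = 40 (stopped by the supply cap of 4).
Mixing does better — 4×V, 1×M, and 1×X: price 51 ≤ 51, reach 4·10 + 1·4 + 1·5 = 49.

49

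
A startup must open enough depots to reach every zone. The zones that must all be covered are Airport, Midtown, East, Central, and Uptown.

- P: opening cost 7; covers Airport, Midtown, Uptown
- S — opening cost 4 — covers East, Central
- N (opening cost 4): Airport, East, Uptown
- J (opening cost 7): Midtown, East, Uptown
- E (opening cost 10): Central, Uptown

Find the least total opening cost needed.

The greedy cost-per-new-zone heuristic would pick N, S, and P for 15, but a cheaper cover exists.
Choose P and S: together they cover Airport, Midtown, East, Central, Uptown — every zone.
Total opening cost: 7 + 4 = 11.
No cover costs less than 11.

11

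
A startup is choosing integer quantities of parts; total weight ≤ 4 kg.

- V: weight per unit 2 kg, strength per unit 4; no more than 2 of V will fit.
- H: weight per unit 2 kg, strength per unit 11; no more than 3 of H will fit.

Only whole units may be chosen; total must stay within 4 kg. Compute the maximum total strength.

22

Take 2×H: weight 4 ≤ 4, strength 2·11 = 22.
No other integer combination yields more.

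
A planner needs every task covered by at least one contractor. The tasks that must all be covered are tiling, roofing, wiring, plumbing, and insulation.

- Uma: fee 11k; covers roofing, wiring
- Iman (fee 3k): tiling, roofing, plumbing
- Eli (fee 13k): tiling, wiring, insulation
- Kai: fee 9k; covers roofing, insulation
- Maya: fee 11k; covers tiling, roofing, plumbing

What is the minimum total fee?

16

Choose Iman and Eli: together they cover tiling, roofing, wiring, plumbing, insulation — every task.
Total fee: 3 + 13 = 16.
No cover costs less than 16.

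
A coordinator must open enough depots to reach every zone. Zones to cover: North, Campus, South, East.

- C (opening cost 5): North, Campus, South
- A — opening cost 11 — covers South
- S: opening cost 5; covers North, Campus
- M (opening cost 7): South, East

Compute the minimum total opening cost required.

12

Choose C and M: together they cover North, Campus, South, East — every zone.
Total opening cost: 5 + 7 = 12.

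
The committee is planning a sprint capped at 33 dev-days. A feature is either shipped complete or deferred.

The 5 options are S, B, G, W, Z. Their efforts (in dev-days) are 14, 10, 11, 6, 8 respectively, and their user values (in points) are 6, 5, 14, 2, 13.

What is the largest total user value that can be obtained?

33

G + W + Z: effort 11 + 6 + 8 = 25 ≤ 33, user value 14 + 2 + 13 = 29.
B + G + Z: effort 10 + 11 + 8 = 29 ≤ 33, user value 5 + 14 + 13 = 32.
S + G + Z: effort 14 + 11 + 8 = 33 ≤ 33, user value 6 + 14 + 13 = 33.
Best is S, G, and Z with total user value 33.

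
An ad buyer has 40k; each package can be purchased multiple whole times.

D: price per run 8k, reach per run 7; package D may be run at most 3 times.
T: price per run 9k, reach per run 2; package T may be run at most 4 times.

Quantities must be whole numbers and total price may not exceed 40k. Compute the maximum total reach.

23

Take 3×D and 1×T: price 33 ≤ 40, reach 3·7 + 1·2 = 23.
D has the best ratio (7/8) and is taken to its limit of 3; remaining capacity is filled optimally with the others.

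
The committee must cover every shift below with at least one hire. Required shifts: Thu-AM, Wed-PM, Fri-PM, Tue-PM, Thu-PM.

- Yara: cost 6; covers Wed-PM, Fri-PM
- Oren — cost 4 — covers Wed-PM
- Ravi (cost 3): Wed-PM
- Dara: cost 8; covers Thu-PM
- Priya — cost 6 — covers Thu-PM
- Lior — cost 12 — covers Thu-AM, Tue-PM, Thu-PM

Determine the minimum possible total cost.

18

Choose Yara and Lior: together they cover Thu-AM, Wed-PM, Fri-PM, Tue-PM, Thu-PM — every shift.
Total cost: 6 + 12 = 18.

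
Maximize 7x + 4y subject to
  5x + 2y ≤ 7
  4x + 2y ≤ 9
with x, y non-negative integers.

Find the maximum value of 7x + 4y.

The continuous relaxation peaks at (0, 3.5) with value 14.00; rounding to a feasible lattice point costs some objective.
(x,y)=(0,3): 5·0+2·3=6≤7, 4·0+2·3=6≤9, objective 12.
(x,y)=(0,2): 5·0+2·2=4≤7, 4·0+2·2=4≤9, objective 8.
The best lattice point is (0,3), giving 12.

12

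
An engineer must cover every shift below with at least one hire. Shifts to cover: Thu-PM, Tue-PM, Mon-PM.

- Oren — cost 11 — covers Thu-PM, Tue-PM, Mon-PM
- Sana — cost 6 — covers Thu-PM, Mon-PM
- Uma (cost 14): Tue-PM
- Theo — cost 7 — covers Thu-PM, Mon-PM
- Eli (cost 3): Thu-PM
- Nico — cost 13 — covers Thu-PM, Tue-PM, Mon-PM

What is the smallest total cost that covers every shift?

The greedy cost-per-new-shift heuristic would pick Sana and Oren for 17, but a cheaper cover exists.
Oren alone covers Thu-PM, Tue-PM, Mon-PM — every shift.
Total cost: 11.
No cover costs less than 11.

11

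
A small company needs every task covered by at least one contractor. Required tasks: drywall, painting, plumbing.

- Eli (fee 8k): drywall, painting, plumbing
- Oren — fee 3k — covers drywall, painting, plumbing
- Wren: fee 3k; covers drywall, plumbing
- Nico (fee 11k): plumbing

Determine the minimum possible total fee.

3

Oren alone covers drywall, painting, plumbing — every task.
Total fee: 3.
No cover costs less than 3.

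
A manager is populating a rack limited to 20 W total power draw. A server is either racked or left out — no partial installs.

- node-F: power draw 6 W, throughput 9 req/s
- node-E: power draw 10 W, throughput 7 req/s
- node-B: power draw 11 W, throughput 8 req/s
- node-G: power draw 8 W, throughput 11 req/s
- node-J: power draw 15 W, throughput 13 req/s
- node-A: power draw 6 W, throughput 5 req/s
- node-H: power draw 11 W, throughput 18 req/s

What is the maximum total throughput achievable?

29

This is a 0-1 knapsack instance.
node-F + node-H: power draw 6 + 11 = 17 ≤ 20, throughput 9 + 18 = 27.
node-G + node-H: power draw 8 + 11 = 19 ≤ 20, throughput 11 + 18 = 29.
Best is node-G and node-H with total throughput 29.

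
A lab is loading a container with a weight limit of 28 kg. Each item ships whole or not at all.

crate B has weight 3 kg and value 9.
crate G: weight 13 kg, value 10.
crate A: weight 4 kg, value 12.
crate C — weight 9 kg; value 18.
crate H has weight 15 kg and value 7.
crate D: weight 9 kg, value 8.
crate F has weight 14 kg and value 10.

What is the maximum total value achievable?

Take crate B, crate A, crate C, and crate D: weight 3 + 4 + 9 + 9 = 25 ≤ 28, value 9 + 12 + 18 + 8 = 47.
No other feasible combination does better.

47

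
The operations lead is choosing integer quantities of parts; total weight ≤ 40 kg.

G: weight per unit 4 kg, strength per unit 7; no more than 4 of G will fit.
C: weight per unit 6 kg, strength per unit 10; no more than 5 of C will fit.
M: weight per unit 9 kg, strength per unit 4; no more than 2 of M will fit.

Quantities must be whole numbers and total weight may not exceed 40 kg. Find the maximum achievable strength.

G has the best ratio (7/4); taking only G gives at most 4×7 = 28 (stopped by the supply cap of 4).
Mixing does better — 4×G and 4×C: weight 40 ≤ 40, strength 4·7 + 4·10 = 68.

68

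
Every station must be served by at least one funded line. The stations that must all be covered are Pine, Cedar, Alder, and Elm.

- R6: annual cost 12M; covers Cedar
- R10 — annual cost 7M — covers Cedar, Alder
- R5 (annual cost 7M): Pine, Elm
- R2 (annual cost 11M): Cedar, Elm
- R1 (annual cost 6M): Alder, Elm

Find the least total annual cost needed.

The greedy cost-per-new-station heuristic would pick R1, R10, and R5 for 20, but a cheaper cover exists.
Choose R10 and R5: together they cover Pine, Cedar, Alder, Elm — every station.
Total annual cost: 7 + 7 = 14.
No cover costs less than 14.

14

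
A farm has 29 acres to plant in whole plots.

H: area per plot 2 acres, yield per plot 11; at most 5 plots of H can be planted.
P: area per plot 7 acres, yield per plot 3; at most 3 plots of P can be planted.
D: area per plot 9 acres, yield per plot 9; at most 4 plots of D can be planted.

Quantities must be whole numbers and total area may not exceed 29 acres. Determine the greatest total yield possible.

73

Take 5×H and 2×D: area 28 ≤ 29, yield 5·11 + 2·9 = 73.
H has the best ratio (11/2) and is taken to its limit of 5; remaining capacity is filled optimally with the others.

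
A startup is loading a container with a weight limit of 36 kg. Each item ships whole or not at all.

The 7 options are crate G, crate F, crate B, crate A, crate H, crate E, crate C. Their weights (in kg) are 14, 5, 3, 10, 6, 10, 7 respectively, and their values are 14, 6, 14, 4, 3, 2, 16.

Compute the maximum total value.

53

Treat it as a binary knapsack problem.
crate G + crate F + crate B + crate C: weight 14 + 5 + 3 + 7 = 29 ≤ 36, value 14 + 6 + 14 + 16 = 50.
crate G + crate F + crate B + crate H + crate C: weight 14 + 5 + 3 + 6 + 7 = 35 ≤ 36, value 14 + 6 + 14 + 3 + 16 = 53.
crate G + crate B + crate A + crate C: weight 14 + 3 + 10 + 7 = 34 ≤ 36, value 14 + 14 + 4 + 16 = 48.
Best is crate G, crate F, crate B, crate H, and crate C with total value 53.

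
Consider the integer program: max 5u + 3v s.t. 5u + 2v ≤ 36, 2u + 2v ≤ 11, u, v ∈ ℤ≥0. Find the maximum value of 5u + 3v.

25

(u,v)=(5,0) is feasible, giving 25.
(u,v)=(4,1) is feasible, giving 23.
(u,v)=(4,0) is feasible, giving 20.
The best lattice point is (5,0), giving 25.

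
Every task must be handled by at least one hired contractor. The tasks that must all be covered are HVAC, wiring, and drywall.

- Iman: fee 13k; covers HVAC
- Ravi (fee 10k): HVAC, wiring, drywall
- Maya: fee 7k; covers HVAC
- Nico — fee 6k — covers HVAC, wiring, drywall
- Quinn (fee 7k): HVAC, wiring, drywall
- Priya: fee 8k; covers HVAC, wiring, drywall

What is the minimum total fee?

Nico alone covers HVAC, wiring, drywall — every task.
Total fee: 6.

6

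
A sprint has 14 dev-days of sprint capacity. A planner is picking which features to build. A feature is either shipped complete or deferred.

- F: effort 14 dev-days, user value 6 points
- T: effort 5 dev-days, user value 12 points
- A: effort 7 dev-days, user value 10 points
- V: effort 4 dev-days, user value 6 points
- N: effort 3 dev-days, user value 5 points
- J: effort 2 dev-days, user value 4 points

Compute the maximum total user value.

Treat it as a binary knapsack problem.
T + V + N + J: effort 5 + 4 + 3 + 2 = 14 ≤ 14, user value 12 + 6 + 5 + 4 = 27.
T + A + J: effort 5 + 7 + 2 = 14 ≤ 14, user value 12 + 10 + 4 = 26.
Best is T, V, N, and J with total user value 27.

27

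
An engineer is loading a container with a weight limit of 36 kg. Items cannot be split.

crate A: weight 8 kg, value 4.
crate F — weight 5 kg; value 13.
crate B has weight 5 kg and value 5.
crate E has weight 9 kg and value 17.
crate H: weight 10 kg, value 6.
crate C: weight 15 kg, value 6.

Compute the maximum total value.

41

This is an integer program with binary decision variables.
Allowing fractional choices, the relaxed optimum would be about 44.5, but items are indivisible.
crate F + crate B + crate E + crate H: weight 5 + 5 + 9 + 10 = 29 ≤ 36, value 13 + 5 + 17 + 6 = 41.
crate A + crate F + crate E + crate H: weight 8 + 5 + 9 + 10 = 32 ≤ 36, value 4 + 13 + 17 + 6 = 40.
crate F + crate B + crate E + crate C: weight 5 + 5 + 9 + 15 = 34 ≤ 36, value 13 + 5 + 17 + 6 = 41.
The maximum value is 41; one optimal choice is crate F, crate B, crate E, and crate H.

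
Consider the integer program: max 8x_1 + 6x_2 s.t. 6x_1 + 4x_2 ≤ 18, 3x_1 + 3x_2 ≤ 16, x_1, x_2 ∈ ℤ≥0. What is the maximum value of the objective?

Relaxing integrality, the LP optimum is 27.00 at (x_1,x_2) = (0, 4.5), which is not an integer point.
(x_1,x_2)=(1,3): 6·1+4·3=18≤18, 3·1+3·3=12≤16, objective 26.
(x_1,x_2)=(0,4): 6·0+4·4=16≤18, 3·0+3·4=12≤16, objective 24.
No feasible integer point exceeds 26.

26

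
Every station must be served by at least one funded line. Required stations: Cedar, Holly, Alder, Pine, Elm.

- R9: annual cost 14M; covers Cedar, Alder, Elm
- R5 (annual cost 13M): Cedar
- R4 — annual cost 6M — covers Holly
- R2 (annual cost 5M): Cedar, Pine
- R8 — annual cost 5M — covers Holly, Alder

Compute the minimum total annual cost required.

Choose R9, R2, and R8: together they cover Cedar, Holly, Alder, Pine, Elm — every station.
Total annual cost: 14 + 5 + 5 = 24.

24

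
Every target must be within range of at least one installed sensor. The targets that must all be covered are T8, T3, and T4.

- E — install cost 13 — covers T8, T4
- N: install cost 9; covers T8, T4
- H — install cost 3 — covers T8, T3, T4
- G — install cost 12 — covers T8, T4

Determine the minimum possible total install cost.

3

This is a weighted set-cover instance.
H alone covers T8, T3, T4 — every target.
Total install cost: 3.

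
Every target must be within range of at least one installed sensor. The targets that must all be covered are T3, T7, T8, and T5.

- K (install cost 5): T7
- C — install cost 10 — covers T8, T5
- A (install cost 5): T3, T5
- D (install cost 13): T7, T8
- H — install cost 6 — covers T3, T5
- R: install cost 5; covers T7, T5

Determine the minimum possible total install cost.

This is a weighted set-cover instance.
The greedy cost-per-new-target heuristic would pick A, K, and C for 20, but a cheaper cover exists.
Choose A and D: together they cover T3, T7, T8, T5 — every target.
Total install cost: 5 + 13 = 18.
No cover costs less than 18.

18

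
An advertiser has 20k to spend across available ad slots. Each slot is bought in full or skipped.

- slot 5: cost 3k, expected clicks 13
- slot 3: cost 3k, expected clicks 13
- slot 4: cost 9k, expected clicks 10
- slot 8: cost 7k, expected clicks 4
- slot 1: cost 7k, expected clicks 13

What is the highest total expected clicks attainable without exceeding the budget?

43

slot 5 + slot 3 + slot 4: cost 3 + 3 + 9 = 15 ≤ 20, expected clicks 13 + 13 + 10 = 36.
slot 5 + slot 3 + slot 8 + slot 1: cost 3 + 3 + 7 + 7 = 20 ≤ 20, expected clicks 13 + 13 + 4 + 13 = 43.
slot 5 + slot 3 + slot 1: cost 3 + 3 + 7 = 13 ≤ 20, expected clicks 13 + 13 + 13 = 39.
Best is slot 5, slot 3, slot 8, and slot 1 with total expected clicks 43.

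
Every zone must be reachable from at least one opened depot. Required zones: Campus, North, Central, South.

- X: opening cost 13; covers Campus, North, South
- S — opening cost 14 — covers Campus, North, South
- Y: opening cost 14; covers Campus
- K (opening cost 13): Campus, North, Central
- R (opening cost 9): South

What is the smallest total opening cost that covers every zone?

The greedy cost-per-new-zone heuristic would pick X and K for 26, but a cheaper cover exists.
Choose K and R: together they cover Campus, North, Central, South — every zone.
Total opening cost: 13 + 9 = 22.
No cover costs less than 22.

22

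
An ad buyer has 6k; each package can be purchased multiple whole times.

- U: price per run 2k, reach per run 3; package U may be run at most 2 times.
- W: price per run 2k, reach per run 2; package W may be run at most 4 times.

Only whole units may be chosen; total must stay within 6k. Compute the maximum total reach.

U has the best ratio (3/2); taking only U gives at most 2×3 = 6 (stopped by the supply cap of 2).
Mixing does better — 2×U and 1×W: price 6 ≤ 6, reach 2·3 + 1·2 = 8.

8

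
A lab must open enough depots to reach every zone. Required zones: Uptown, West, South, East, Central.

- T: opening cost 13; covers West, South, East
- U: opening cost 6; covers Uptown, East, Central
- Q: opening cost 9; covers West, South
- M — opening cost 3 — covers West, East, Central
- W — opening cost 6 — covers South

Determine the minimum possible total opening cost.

This is a weighted set-cover instance.
Choose U and Q: together they cover Uptown, West, South, East, Central — every zone.
Total opening cost: 6 + 9 = 15.

15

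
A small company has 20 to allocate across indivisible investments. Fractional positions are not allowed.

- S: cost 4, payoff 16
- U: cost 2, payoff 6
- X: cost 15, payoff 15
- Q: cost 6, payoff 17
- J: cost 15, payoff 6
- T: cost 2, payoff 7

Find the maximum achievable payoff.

Allowing fractional choices, the relaxed optimum would be about 52.0, but investments are indivisible.
S + U + Q + T: cost 4 + 2 + 6 + 2 = 14 ≤ 20, payoff 16 + 6 + 17 + 7 = 46.
S + Q + T: cost 4 + 6 + 2 = 12 ≤ 20, payoff 16 + 17 + 7 = 40.
S + U + Q: cost 4 + 2 + 6 = 12 ≤ 20, payoff 16 + 6 + 17 = 39.
Best is S, U, Q, and T with total payoff 46.

46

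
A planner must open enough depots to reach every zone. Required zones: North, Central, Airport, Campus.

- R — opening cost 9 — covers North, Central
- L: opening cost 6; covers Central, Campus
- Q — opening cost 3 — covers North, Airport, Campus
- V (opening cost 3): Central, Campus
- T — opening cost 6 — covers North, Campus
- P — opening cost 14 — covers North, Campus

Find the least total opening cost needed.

6

This is a weighted set-cover instance.
Choose Q and V: together they cover North, Central, Airport, Campus — every zone.
Total opening cost: 3 + 3 = 6.
No cover costs less than 6.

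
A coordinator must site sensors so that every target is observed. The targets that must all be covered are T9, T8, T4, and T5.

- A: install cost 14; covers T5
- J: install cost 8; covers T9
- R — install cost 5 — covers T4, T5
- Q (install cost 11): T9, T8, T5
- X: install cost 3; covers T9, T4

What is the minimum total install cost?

The greedy cost-per-new-target heuristic would pick X, R, and Q for 19, but a cheaper cover exists.
Choose Q and X: together they cover T9, T8, T4, T5 — every target.
Total install cost: 11 + 3 = 14.
No cover costs less than 14.

14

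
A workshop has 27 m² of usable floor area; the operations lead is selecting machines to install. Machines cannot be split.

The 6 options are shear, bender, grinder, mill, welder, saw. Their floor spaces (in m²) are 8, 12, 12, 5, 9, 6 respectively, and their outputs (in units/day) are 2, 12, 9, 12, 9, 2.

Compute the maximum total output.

This is a 0-1 knapsack instance.
Allowing fractional choices, the relaxed optimum would be about 33.8, but machines are indivisible.
grinder + mill + welder: floor space 12 + 5 + 9 = 26 ≤ 27, output 9 + 12 + 9 = 30.
bender + mill + welder: floor space 12 + 5 + 9 = 26 ≤ 27, output 12 + 12 + 9 = 33.
bender + mill + saw: floor space 12 + 5 + 6 = 23 ≤ 27, output 12 + 12 + 2 = 26.
Best is bender, mill, and welder with total output 33.

33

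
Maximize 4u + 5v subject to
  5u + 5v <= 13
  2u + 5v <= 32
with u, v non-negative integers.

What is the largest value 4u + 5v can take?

Relaxing integrality, the LP optimum is 13.00 at (u,v) = (0, 2.6), which is not an integer point.
(u,v)=(0,2): 5·0+5·2=10≤13, 2·0+5·2=10≤32, objective 10.
(u,v)=(1,1): 5·1+5·1=10≤13, 2·1+5·1=7≤32, objective 9.
Maximum is 10 at (u,v)=(0,2).

10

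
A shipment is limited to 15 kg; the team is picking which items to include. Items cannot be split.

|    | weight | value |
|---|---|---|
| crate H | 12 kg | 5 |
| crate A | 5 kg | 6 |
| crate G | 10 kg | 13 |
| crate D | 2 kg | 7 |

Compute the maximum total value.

crate G + crate D: weight 10 + 2 = 12 ≤ 15, value 13 + 7 = 20.
crate A + crate G: weight 5 + 10 = 15 ≤ 15, value 6 + 13 = 19.
crate A + crate D: weight 5 + 2 = 7 ≤ 15, value 6 + 7 = 13.
Best is crate G and crate D with total value 20.

20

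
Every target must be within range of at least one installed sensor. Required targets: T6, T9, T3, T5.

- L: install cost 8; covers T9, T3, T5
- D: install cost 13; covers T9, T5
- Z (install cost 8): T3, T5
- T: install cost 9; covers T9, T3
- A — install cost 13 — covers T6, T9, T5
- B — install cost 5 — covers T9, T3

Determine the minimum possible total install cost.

18

Choose A and B: together they cover T6, T9, T3, T5 — every target.
Total install cost: 13 + 5 = 18.
No cover costs less than 18.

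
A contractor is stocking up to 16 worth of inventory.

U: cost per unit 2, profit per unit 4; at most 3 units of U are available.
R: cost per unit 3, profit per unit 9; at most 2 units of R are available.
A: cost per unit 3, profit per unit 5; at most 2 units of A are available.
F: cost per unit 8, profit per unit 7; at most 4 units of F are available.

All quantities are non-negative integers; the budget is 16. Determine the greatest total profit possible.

36

Take 2×U, 2×R, and 2×A: cost 16 ≤ 16, profit 2·4 + 2·9 + 2·5 = 36.
R has the best ratio (9/3) and is taken to its limit of 2; remaining capacity is filled optimally with the others.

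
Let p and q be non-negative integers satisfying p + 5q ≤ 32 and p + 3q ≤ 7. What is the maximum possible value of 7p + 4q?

49

(p,q)=(7,0): 1·7+5·0=7≤32, 1·7+3·0=7≤7, objective 49.
(p,q)=(6,0): 1·6+5·0=6≤32, 1·6+3·0=6≤7, objective 42.
Maximum is 49 at (p,q)=(7,0).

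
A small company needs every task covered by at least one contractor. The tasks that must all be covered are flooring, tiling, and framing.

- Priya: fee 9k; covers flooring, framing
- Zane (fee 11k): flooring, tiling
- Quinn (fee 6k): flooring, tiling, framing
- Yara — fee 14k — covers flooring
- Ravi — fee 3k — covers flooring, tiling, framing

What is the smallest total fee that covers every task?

3

Ravi alone covers flooring, tiling, framing — every task.
Total fee: 3.
No cover costs less than 3.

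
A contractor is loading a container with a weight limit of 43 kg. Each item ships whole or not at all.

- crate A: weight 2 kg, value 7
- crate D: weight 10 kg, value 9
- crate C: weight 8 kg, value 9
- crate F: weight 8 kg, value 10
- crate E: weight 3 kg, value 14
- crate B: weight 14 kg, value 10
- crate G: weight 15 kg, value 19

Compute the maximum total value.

This is a 0-1 knapsack instance.
Allowing fractional choices, the relaxed optimum would be about 65.3, but items are indivisible.
crate A + crate D + crate F + crate E + crate G: weight 2 + 10 + 8 + 3 + 15 = 38 ≤ 43, value 7 + 9 + 10 + 14 + 19 = 59.
crate A + crate C + crate F + crate E + crate G: weight 2 + 8 + 8 + 3 + 15 = 36 ≤ 43, value 7 + 9 + 10 + 14 + 19 = 59.
crate A + crate F + crate E + crate B + crate G: weight 2 + 8 + 3 + 14 + 15 = 42 ≤ 43, value 7 + 10 + 14 + 10 + 19 = 60.
Best is crate A, crate F, crate E, crate B, and crate G with total value 60.

60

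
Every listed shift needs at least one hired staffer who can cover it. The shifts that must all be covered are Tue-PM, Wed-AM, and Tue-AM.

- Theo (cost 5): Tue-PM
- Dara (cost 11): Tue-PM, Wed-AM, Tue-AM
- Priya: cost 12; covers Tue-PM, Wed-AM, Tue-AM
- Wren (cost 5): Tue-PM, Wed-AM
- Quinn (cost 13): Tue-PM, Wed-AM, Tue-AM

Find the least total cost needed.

11

This is a weighted set-cover instance.
The greedy cost-per-new-shift heuristic would pick Wren and Dara for 16, but a cheaper cover exists.
Dara alone covers Tue-PM, Wed-AM, Tue-AM — every shift.
Total cost: 11.
No cover costs less than 11.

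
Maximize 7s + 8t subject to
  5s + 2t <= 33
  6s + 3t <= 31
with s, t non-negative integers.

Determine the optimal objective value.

(s,t)=(0,10): 5·0+2·10=20≤33, 6·0+3·10=30≤31, objective 80.
(s,t)=(0,9): 5·0+2·9=18≤33, 6·0+3·9=27≤31, objective 72.
No feasible integer point exceeds 80.

80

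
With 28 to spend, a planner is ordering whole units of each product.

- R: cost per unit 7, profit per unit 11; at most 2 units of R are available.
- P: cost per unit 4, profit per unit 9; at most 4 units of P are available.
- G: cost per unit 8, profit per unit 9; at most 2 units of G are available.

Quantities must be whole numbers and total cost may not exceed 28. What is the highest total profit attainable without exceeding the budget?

49

2×R and 3×P: cost 26 ≤ 28, profit 2·11 + 3·9 = 49.
1×R, 3×P, and 1×G: cost 27 ≤ 28, profit 1·11 + 3·9 + 1·9 = 47.
Best is 49.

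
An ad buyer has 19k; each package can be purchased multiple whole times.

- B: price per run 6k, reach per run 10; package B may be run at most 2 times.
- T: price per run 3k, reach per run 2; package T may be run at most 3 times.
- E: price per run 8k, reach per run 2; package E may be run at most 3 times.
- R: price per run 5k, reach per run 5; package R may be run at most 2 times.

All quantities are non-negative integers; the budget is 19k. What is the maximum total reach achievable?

25

Take 2×B and 1×R: price 17 ≤ 19, reach 2·10 + 1·5 = 25.
B has the best ratio (10/6) and is taken to its limit of 2; remaining capacity is filled optimally with the others.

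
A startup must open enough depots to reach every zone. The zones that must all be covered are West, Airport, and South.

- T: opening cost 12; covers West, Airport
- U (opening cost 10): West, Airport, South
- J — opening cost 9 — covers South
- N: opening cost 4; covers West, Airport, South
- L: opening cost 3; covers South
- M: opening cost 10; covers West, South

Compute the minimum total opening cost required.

This is a weighted set-cover instance.
N alone covers West, Airport, South — every zone.
Total opening cost: 4.
No cover costs less than 4.

4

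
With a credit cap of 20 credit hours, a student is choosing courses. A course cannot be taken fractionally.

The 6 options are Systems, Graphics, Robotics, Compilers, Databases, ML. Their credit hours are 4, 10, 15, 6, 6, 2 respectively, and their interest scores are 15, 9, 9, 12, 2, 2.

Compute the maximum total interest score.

Systems + Graphics + Compilers: credit hours 4 + 10 + 6 = 20 ≤ 20, interest score 15 + 9 + 12 = 36.
Systems + Compilers + Databases + ML: credit hours 4 + 6 + 6 + 2 = 18 ≤ 20, interest score 15 + 12 + 2 + 2 = 31.
Best is Systems, Graphics, and Compilers with total interest score 36.

36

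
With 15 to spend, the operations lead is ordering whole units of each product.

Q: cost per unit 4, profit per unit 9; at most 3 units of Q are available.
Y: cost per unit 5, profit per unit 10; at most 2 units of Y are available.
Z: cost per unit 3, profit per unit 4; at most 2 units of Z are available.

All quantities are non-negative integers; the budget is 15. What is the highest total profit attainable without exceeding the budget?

Take 3×Q and 1×Z: cost 15 ≤ 15, profit 3·9 + 1·4 = 31.
Q has the best ratio (9/4) and is taken to its limit of 3; remaining capacity is filled optimally with the others.

31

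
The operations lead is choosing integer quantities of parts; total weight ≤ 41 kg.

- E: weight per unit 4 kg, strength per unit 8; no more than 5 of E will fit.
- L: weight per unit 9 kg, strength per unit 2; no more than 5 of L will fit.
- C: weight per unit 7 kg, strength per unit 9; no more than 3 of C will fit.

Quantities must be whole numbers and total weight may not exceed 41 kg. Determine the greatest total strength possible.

67

This is a bounded integer knapsack.
Take 5×E and 3×C: weight 41 ≤ 41, strength 5·8 + 3·9 = 67.
E has the best ratio (8/4) and is taken to its limit of 5; remaining capacity is filled optimally with the others.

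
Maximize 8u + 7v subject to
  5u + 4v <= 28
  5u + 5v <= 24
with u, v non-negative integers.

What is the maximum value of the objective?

(u,v)=(4,0) is feasible, giving 32.
(u,v)=(3,1) is feasible, giving 31.
(u,v)=(3,0) is feasible, giving 24.
The best lattice point is (4,0), giving 32.

32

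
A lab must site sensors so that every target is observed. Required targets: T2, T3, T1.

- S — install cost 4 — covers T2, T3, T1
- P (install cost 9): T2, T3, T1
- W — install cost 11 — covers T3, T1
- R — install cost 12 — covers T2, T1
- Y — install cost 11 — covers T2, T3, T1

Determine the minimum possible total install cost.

S alone covers T2, T3, T1 — every target.
Total install cost: 4.
No cover costs less than 4.

4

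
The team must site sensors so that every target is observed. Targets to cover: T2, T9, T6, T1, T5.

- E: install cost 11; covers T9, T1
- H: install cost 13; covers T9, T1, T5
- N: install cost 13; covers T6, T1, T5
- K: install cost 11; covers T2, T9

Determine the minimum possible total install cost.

The greedy cost-per-new-target heuristic would pick H, K, and N for 37, but a cheaper cover exists.
Choose N and K: together they cover T2, T9, T6, T1, T5 — every target.
Total install cost: 13 + 11 = 24.
No cover costs less than 24.

24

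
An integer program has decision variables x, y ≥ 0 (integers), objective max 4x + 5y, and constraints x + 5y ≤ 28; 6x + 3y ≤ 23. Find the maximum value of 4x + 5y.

Relaxing integrality, the LP optimum is 31.44 at (x,y) = (1.15, 5.37), which is not an integer point.
(x,y)=(1,5): 1·1+5·5=26≤28, 6·1+3·5=21≤23, objective 29.
(x,y)=(0,5): 1·0+5·5=25≤28, 6·0+3·5=15≤23, objective 25.
(x,y)=(1,4): 1·1+5·4=21≤28, 6·1+3·4=18≤23, objective 24.
The best lattice point is (1,5), giving 29.

29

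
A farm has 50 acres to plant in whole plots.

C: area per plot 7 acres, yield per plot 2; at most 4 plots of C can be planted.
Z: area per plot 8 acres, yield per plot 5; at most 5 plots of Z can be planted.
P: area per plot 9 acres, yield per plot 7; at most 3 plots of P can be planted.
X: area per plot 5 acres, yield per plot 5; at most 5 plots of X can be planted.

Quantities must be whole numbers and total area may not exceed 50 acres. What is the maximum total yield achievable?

42

2×Z, 1×P, and 5×X: area 50 ≤ 50, yield 2·5 + 1·7 + 5·5 = 42.
3×P and 4×X: area 47 ≤ 50, yield 3·7 + 4·5 = 41.
Best is 42.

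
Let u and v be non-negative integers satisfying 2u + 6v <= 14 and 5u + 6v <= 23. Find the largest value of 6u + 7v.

25

Relaxing integrality, the LP optimum is 27.60 at (u,v) = (4.6, 0), which is not an integer point.
(u,v)=(3,1): 2·3+6·1=12≤14, 5·3+6·1=21≤23, objective 25.
(u,v)=(4,0): 2·4+6·0=8≤14, 5·4+6·0=20≤23, objective 24.
(u,v)=(2,1): 2·2+6·1=10≤14, 5·2+6·1=16≤23, objective 19.
The best lattice point is (3,1), giving 25.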